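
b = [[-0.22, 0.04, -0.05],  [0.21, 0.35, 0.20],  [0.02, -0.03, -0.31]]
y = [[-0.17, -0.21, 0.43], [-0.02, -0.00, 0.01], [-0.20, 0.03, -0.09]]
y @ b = [[0.00, -0.09, -0.17], [0.0, -0.00, -0.00], [0.05, 0.01, 0.04]]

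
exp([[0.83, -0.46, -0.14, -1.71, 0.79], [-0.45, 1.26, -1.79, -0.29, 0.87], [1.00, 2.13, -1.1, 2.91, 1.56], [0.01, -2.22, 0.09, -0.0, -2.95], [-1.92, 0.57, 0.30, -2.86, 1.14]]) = [[-7.12, 10.29, -2.47, -10.88, 13.36], [-6.21, 6.69, -2.85, -4.99, 5.13], [0.01, 0.38, -0.11, 0.47, -0.15], [14.46, -15.71, 4.69, 12.74, -16.07], [-13.91, 13.28, -3.72, -9.64, 13.41]]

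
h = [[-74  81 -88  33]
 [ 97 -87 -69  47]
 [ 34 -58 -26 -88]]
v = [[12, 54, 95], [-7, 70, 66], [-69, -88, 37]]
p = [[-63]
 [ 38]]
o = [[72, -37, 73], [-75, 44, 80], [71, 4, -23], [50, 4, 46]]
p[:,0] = [-63, 38]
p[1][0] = 38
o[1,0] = -75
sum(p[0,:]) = -63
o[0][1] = -37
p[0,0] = -63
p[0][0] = -63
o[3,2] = 46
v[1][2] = 66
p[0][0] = -63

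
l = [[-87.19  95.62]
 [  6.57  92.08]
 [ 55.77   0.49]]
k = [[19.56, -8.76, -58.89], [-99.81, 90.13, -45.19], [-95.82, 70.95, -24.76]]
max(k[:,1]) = 90.13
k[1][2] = -45.19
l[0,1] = 95.62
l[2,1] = 0.49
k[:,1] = [-8.76, 90.13, 70.95]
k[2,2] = -24.76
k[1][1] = 90.13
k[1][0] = -99.81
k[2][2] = -24.76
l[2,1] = 0.49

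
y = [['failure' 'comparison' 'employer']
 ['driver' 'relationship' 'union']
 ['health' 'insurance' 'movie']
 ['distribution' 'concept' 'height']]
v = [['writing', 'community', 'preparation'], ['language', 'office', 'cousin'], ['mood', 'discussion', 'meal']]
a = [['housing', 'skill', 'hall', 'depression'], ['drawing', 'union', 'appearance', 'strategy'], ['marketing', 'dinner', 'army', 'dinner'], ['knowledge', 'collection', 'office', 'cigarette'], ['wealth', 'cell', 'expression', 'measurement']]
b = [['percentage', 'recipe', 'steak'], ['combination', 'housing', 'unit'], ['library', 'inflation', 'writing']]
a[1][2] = 'appearance'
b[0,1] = 'recipe'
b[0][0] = 'percentage'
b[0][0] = 'percentage'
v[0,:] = ['writing', 'community', 'preparation']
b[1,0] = 'combination'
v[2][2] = 'meal'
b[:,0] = ['percentage', 'combination', 'library']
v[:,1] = ['community', 'office', 'discussion']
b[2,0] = 'library'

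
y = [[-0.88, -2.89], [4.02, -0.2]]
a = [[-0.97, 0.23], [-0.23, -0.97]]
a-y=[[-0.09, 3.12], [-4.25, -0.77]]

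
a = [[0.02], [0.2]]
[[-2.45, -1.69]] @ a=[[-0.39]]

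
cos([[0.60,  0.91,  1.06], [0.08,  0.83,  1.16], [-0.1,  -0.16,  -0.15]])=[[0.84, -0.54, -0.72],[-0.0, 0.72, -0.43],[0.03, 0.09, 1.13]]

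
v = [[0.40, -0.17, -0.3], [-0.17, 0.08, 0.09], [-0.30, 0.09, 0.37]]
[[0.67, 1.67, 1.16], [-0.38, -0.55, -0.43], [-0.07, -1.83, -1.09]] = v@ [[0.98, -2.61, 1.92],[-4.67, -6.1, 0.31],[1.73, -5.59, -1.47]]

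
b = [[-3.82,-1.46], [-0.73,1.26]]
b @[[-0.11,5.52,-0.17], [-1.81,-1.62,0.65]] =[[3.06, -18.72, -0.3], [-2.2, -6.07, 0.94]]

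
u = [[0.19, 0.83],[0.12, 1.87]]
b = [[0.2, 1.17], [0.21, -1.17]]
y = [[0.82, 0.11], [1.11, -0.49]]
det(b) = -0.48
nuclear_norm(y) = 1.79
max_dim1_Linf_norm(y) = 1.11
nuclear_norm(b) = 1.94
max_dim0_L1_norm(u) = 2.7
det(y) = -0.52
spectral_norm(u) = 2.05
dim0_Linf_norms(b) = [0.21, 1.17]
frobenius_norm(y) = 1.47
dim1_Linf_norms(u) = [0.83, 1.87]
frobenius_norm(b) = 1.68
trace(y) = 0.33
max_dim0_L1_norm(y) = 1.93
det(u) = 0.26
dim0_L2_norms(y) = [1.38, 0.5]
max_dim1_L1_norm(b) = 1.38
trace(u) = 2.06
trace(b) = -0.97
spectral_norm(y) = 1.42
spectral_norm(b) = 1.65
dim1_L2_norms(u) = [0.85, 1.87]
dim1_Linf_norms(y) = [0.82, 1.11]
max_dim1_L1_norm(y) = 1.6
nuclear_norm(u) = 2.18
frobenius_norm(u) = 2.06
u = y @ b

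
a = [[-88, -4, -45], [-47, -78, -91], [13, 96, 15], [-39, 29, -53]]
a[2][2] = 15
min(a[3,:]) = -53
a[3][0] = -39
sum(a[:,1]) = 43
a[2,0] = 13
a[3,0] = -39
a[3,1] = 29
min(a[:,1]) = -78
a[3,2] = -53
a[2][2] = 15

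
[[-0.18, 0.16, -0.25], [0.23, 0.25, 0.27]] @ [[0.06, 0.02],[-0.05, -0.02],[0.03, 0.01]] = [[-0.03, -0.01], [0.01, 0.0]]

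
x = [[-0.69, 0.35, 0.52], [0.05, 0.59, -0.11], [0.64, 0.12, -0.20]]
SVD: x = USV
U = [[-0.83, -0.23, 0.51], [-0.03, -0.89, -0.46], [0.56, -0.40, 0.73]]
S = [1.1, 0.67, 0.19]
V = [[0.84, -0.22, -0.49], [-0.21, -0.97, 0.08], [0.50, -0.03, 0.87]]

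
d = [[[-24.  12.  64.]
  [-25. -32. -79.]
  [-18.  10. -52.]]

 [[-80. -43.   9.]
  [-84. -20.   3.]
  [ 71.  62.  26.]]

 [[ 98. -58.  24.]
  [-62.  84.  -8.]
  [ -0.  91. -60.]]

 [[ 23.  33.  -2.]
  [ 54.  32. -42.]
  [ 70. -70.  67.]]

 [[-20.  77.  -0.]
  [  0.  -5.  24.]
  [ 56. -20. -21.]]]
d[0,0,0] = -24.0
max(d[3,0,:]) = 33.0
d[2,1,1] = 84.0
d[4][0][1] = 77.0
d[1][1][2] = 3.0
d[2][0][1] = -58.0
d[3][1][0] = 54.0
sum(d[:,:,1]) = 153.0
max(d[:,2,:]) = 91.0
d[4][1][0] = 0.0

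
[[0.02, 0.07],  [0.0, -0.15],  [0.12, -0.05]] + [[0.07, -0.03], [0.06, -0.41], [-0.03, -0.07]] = [[0.09, 0.04],[0.06, -0.56],[0.09, -0.12]]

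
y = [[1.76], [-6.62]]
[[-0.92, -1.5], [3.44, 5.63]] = y@ [[-0.52, -0.85]]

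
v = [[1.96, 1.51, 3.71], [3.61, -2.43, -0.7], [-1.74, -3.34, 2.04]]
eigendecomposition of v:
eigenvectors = [[(0.06-0.65j), 0.06+0.65j, (-0.4+0j)], [(-0.22-0.3j), -0.22+0.30j, (0.85+0j)], [(0.66+0j), 0.66-0.00j, 0.34+0.00j]]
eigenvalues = [(2.98+3.2j), (2.98-3.2j), (-4.39+0j)]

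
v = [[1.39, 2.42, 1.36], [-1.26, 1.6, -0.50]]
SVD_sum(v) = [[1.0, 2.66, 1.16], [0.26, 0.68, 0.3]] + [[0.39, -0.24, 0.20], [-1.52, 0.92, -0.80]]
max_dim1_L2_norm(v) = 3.1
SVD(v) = [[-0.97, -0.25],[-0.25, 0.97]] @ diag([3.163543412492014, 2.006911327706928]) @ [[-0.33,-0.87,-0.38],[-0.78,0.47,-0.41]]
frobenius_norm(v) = 3.75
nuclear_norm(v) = 5.17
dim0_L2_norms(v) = [1.88, 2.9, 1.45]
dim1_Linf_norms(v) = [2.42, 1.6]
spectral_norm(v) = 3.16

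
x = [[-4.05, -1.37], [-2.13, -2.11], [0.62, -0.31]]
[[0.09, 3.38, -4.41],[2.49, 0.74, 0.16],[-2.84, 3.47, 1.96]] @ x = [[-10.30, -5.89], [-11.56, -5.02], [5.33, -4.04]]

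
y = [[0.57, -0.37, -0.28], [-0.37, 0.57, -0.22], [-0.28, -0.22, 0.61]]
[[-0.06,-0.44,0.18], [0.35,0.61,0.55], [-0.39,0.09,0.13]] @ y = [[0.08, -0.27, 0.22], [-0.18, 0.1, 0.1], [-0.29, 0.17, 0.17]]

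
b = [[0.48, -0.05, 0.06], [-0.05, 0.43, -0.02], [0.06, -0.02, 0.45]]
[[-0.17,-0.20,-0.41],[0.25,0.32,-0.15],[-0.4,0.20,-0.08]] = b@[[-0.19, -0.41, -0.89], [0.51, 0.73, -0.45], [-0.84, 0.54, -0.07]]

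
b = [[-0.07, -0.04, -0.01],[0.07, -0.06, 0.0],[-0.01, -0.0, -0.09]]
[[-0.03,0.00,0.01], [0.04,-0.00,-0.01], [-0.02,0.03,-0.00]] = b @ [[0.49, -0.01, -0.11], [-0.05, 0.07, 0.03], [0.15, -0.37, 0.03]]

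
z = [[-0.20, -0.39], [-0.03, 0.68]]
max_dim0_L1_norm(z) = 1.07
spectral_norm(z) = 0.79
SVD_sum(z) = [[-0.04, -0.41],  [0.07, 0.67]] + [[-0.16, 0.02], [-0.1, 0.01]]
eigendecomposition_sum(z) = [[-0.21, -0.09], [-0.01, -0.0]] + [[0.01, -0.3], [-0.02, 0.68]]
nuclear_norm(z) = 0.98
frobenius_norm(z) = 0.81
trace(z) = 0.48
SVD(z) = [[-0.52, 0.86], [0.86, 0.52]] @ diag([0.7875448697299562, 0.18754486972995627]) @ [[0.10,1.00],[-1.0,0.1]]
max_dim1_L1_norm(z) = 0.71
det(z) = -0.15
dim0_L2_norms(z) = [0.2, 0.78]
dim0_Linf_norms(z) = [0.2, 0.68]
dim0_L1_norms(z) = [0.23, 1.07]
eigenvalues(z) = [-0.21, 0.69]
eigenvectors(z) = [[-1.00, 0.40], [-0.03, -0.92]]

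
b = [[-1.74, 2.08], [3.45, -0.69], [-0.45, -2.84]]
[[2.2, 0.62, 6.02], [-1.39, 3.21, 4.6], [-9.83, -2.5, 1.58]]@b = [[-4.4,-12.95],[11.42,-18.17],[7.77,-23.21]]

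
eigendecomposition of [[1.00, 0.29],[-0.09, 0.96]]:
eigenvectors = [[0.87+0.00j, 0.87-0.00j], [(-0.06+0.48j), -0.06-0.48j]]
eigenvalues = [(0.98+0.16j), (0.98-0.16j)]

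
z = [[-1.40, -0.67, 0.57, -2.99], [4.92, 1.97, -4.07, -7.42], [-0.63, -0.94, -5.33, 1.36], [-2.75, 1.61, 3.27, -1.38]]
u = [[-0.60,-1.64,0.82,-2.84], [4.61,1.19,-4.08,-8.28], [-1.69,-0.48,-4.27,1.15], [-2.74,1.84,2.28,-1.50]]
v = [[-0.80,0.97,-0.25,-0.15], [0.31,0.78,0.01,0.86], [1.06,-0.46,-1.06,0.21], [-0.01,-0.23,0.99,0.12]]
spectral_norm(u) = 10.52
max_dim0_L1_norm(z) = 13.24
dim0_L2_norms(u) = [5.65, 2.78, 6.38, 8.96]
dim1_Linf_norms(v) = [0.97, 0.86, 1.06, 0.99]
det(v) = -0.15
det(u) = 523.74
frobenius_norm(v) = 2.58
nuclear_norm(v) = 4.44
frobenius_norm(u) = 12.67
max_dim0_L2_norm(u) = 8.96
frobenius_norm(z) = 12.87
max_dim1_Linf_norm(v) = 1.06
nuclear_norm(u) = 22.16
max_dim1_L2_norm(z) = 9.99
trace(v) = -0.96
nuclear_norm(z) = 22.10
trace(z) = -6.14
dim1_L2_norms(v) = [1.29, 1.2, 1.58, 1.02]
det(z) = 390.38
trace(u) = -5.18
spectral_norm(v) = 1.83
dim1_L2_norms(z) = [3.42, 9.99, 5.62, 4.77]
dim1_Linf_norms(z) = [2.99, 7.42, 5.33, 3.27]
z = u + v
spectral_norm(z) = 10.21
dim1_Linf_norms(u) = [2.84, 8.28, 4.27, 2.74]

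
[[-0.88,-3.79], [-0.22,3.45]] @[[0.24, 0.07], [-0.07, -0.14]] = [[0.05, 0.47], [-0.29, -0.50]]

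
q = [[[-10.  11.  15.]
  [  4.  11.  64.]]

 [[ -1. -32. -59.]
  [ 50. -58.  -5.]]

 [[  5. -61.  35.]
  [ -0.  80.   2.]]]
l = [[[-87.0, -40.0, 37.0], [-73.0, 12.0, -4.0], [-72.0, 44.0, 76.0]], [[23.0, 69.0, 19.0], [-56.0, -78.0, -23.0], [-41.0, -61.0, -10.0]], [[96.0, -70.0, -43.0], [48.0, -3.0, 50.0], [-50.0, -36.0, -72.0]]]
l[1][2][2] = -10.0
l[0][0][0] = -87.0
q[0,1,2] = 64.0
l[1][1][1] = -78.0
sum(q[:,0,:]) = -97.0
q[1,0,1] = -32.0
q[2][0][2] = 35.0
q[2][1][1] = 80.0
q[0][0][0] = -10.0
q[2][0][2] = 35.0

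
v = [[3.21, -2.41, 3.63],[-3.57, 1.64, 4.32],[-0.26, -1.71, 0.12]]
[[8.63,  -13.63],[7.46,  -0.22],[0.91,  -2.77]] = v @ [[0.13, -1.14], [-0.41, 1.68], [1.99, -1.63]]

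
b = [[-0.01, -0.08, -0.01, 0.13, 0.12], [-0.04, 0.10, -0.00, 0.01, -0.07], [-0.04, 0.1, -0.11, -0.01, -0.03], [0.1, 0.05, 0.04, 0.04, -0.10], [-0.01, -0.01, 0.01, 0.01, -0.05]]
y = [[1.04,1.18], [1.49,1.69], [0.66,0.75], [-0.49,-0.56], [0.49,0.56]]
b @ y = [[-0.14, -0.16], [0.07, 0.08], [0.02, 0.03], [0.14, 0.15], [-0.05, -0.05]]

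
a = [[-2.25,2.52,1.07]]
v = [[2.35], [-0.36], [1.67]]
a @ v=[[-4.41]]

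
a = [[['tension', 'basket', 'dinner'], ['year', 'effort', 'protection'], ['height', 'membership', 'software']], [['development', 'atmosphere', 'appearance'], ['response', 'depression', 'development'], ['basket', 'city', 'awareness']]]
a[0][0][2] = 'dinner'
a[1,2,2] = 'awareness'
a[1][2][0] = 'basket'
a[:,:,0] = [['tension', 'year', 'height'], ['development', 'response', 'basket']]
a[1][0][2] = 'appearance'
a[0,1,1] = 'effort'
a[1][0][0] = 'development'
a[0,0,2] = 'dinner'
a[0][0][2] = 'dinner'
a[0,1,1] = 'effort'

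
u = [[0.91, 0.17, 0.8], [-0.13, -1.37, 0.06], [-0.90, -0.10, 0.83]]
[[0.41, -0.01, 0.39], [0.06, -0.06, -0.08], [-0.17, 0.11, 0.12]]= u @ [[0.33, -0.07, 0.15],[-0.07, 0.05, 0.06],[0.15, 0.06, 0.31]]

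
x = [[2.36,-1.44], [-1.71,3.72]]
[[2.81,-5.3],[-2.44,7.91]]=x @ [[1.10, -1.32], [-0.15, 1.52]]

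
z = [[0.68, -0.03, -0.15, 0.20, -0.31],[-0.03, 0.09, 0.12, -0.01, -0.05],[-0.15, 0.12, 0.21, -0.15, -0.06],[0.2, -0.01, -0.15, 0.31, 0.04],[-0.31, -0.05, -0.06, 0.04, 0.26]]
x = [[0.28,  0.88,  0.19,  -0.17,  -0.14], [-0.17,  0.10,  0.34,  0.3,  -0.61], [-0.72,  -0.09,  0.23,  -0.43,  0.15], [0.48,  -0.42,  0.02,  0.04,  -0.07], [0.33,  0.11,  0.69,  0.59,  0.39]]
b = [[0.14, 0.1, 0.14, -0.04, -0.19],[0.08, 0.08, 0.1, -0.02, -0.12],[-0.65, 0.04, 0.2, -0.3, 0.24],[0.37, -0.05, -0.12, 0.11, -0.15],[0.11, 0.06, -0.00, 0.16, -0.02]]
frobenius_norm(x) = 1.96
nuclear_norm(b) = 1.39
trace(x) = 1.04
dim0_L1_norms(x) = [1.98, 1.6, 1.47, 1.53, 1.36]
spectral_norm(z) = 0.92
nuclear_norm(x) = 4.14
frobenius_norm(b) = 0.98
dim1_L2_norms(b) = [0.29, 0.19, 0.78, 0.43, 0.2]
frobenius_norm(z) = 1.04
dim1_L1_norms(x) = [1.66, 1.52, 1.62, 1.03, 2.11]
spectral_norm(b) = 0.92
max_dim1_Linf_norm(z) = 0.68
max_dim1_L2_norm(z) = 0.79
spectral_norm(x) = 1.20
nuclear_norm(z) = 1.56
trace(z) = 1.55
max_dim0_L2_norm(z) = 0.79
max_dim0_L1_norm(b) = 1.35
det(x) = 0.26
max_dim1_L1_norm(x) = 2.11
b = x @ z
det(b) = -0.00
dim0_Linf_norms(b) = [0.65, 0.1, 0.2, 0.3, 0.24]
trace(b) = 0.51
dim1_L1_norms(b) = [0.61, 0.4, 1.43, 0.8, 0.35]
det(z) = -0.00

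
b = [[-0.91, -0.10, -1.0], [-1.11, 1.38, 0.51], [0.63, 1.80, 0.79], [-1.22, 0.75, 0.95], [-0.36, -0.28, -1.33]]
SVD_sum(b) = [[0.09, -0.42, -0.33],[-0.26, 1.21, 0.96],[-0.29, 1.36, 1.09],[-0.23, 1.05, 0.84],[0.16, -0.75, -0.6]] + [[-1.11,0.10,-0.42], [-0.90,0.08,-0.34], [0.67,-0.06,0.26], [-0.80,0.07,-0.3], [-0.73,0.06,-0.28]] + [[0.11, 0.22, -0.25], [0.05, 0.1, -0.11], [0.25, 0.49, -0.55], [-0.19, -0.37, 0.42], [0.21, 0.41, -0.46]]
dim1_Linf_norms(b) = [1.0, 1.38, 1.8, 1.22, 1.33]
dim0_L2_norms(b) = [2.02, 2.41, 2.13]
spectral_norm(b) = 2.94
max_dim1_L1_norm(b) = 3.22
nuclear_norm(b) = 6.24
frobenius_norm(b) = 3.80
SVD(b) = [[0.18,-0.58,-0.28], [-0.53,-0.47,-0.12], [-0.6,0.35,-0.63], [-0.46,-0.42,0.48], [0.33,-0.38,-0.52]] @ diag([2.944827566244349, 2.057283777707132, 1.2335210022818621]) @ [[0.17, -0.77, -0.61], [0.93, -0.08, 0.35], [-0.32, -0.63, 0.71]]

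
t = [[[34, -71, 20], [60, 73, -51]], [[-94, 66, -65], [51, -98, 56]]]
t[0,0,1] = -71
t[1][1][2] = 56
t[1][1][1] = -98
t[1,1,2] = 56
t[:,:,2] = [[20, -51], [-65, 56]]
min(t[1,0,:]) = -94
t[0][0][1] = -71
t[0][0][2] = 20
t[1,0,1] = 66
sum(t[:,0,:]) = -110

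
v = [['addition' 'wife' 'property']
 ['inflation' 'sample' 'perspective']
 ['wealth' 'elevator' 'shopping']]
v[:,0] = ['addition', 'inflation', 'wealth']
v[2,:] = ['wealth', 'elevator', 'shopping']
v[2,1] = 'elevator'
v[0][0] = 'addition'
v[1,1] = 'sample'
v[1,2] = 'perspective'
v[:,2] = ['property', 'perspective', 'shopping']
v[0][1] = 'wife'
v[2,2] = 'shopping'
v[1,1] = 'sample'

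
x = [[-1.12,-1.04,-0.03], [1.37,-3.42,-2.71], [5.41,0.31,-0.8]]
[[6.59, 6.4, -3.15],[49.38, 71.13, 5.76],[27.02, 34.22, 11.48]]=x @ [[5.81,  5.87,  1.58], [-12.61,  -12.25,  1.42], [0.63,  -7.82,  -3.12]]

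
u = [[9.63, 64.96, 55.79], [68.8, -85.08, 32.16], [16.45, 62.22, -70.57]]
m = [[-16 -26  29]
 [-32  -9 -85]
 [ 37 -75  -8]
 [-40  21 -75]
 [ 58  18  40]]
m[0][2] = 29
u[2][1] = 62.22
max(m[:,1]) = 21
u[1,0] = 68.8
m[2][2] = -8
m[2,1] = -75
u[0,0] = 9.63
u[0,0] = 9.63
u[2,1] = 62.22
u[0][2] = 55.79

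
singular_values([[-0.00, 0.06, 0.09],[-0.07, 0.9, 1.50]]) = [1.75, 0.01]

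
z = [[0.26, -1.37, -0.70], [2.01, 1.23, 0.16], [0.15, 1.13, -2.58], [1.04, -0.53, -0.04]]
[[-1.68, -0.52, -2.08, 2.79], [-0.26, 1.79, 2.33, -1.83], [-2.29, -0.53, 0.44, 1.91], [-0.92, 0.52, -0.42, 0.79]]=z@[[-0.56, 0.67, 0.3, 0.02], [0.56, 0.31, 1.35, -1.35], [1.10, 0.38, 0.44, -1.33]]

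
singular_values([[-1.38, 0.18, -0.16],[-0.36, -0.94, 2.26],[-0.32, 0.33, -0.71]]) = [2.58, 1.46, 0.0]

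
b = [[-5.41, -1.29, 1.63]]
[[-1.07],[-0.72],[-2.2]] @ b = [[5.79,  1.38,  -1.74], [3.90,  0.93,  -1.17], [11.9,  2.84,  -3.59]]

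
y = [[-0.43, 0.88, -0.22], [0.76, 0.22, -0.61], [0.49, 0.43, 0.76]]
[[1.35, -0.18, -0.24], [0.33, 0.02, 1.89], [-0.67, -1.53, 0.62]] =y@[[-0.65, -0.65, 1.84], [0.96, -0.81, 0.47], [-1.01, -1.14, -0.63]]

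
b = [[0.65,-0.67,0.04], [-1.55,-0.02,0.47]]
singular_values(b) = [1.75, 0.66]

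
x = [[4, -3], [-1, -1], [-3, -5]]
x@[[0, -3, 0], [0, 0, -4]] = [[0, -12, 12], [0, 3, 4], [0, 9, 20]]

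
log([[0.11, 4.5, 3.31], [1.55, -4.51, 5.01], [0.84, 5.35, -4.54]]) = [[1.11+1.70j,0.10-2.09j,(0.23-1.9j)], [0.00-0.64j,1.73+2.21j,(-0.54-0.85j)], [0.10-0.58j,-0.61-0.84j,1.66+2.37j]]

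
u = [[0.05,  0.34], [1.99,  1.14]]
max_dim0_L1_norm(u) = 2.04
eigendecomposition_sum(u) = [[-0.3, 0.07],[0.4, -0.09]] + [[0.35,0.27], [1.59,1.23]]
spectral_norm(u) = 2.30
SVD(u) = [[-0.09,-1.0], [-1.00,0.09]] @ diag([2.303353971525487, 0.26899903690862]) @ [[-0.86, -0.51],[0.51, -0.86]]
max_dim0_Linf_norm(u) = 1.99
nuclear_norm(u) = 2.57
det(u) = -0.62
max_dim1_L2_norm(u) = 2.29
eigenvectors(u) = [[-0.61, -0.22],[0.79, -0.98]]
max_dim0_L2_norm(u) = 1.99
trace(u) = 1.19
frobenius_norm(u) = 2.32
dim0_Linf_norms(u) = [1.99, 1.14]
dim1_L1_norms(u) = [0.39, 3.13]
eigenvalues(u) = [-0.39, 1.58]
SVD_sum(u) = [[0.19, 0.11], [1.98, 1.16]] + [[-0.14, 0.23], [0.01, -0.02]]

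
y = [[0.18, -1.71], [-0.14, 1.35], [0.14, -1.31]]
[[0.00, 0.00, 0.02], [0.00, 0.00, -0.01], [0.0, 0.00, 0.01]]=y @ [[0.0,-0.00,0.01], [-0.0,0.0,-0.01]]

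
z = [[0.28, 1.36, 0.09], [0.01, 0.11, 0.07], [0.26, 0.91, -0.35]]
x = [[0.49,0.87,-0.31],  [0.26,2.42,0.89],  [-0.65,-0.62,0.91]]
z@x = [[0.43,  3.48,  1.21], [-0.01,  0.23,  0.16], [0.59,  2.65,  0.41]]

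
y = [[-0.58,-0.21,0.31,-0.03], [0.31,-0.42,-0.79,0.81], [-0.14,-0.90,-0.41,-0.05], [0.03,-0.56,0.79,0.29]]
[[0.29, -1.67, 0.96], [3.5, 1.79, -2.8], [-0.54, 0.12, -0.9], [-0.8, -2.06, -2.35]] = y@[[-2.04, 1.50, -2.62], [1.38, 0.63, 1.87], [-1.54, -2.16, -0.74], [4.31, -0.15, -2.20]]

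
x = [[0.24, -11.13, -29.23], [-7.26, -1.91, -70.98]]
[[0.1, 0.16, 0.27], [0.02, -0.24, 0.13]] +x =[[0.34, -10.97, -28.96], [-7.24, -2.15, -70.85]]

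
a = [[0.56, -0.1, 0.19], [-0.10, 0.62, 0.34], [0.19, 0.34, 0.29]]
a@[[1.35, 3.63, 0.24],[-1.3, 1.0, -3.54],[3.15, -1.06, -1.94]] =[[1.48, 1.73, 0.12],  [0.13, -0.1, -2.88],  [0.73, 0.72, -1.72]]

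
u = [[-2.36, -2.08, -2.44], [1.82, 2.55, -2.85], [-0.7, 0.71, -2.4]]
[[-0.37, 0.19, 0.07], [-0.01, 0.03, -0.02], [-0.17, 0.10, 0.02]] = u @ [[0.05, -0.02, -0.01], [0.04, -0.02, -0.01], [0.07, -0.04, -0.01]]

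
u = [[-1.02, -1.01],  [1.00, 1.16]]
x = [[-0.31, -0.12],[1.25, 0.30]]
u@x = [[-0.95, -0.18], [1.14, 0.23]]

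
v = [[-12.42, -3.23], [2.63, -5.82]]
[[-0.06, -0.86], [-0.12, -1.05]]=v @ [[0.0,0.02], [0.02,0.19]]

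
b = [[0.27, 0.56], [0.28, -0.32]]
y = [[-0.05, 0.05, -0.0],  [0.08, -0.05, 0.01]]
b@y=[[0.03, -0.01, 0.01], [-0.04, 0.03, -0.0]]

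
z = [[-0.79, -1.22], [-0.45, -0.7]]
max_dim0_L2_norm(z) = 1.41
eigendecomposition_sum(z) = [[-0.79, -1.22], [-0.45, -0.70]] + [[-0.0, 0.0], [0.0, -0.00]]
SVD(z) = [[-0.87, -0.50], [-0.50, 0.87]] @ diag([1.6748117195340428, 0.0023883281645014054]) @ [[0.54,0.84], [0.84,-0.54]]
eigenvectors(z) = [[-0.87, 0.84],[-0.5, -0.54]]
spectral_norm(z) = 1.67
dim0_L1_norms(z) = [1.24, 1.92]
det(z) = 0.00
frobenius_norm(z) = 1.67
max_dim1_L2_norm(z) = 1.45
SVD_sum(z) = [[-0.79,  -1.22],[-0.45,  -0.70]] + [[-0.0, 0.0], [0.0, -0.00]]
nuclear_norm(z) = 1.68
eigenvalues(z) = [-1.49, -0.0]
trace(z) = -1.49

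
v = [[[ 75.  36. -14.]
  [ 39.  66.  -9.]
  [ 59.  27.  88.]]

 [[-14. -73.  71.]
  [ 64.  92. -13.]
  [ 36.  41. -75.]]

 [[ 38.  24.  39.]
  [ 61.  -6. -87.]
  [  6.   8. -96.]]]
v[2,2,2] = -96.0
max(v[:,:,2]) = 88.0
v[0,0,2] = -14.0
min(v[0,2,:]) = 27.0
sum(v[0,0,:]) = 97.0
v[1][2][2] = -75.0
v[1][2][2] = -75.0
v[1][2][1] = 41.0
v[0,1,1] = 66.0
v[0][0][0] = 75.0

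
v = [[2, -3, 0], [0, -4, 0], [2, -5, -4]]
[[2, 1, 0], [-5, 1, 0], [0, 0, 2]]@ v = [[4, -10, 0], [-10, 11, 0], [4, -10, -8]]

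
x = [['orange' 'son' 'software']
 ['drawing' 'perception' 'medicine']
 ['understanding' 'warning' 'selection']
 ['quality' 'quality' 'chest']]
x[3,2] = 'chest'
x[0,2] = 'software'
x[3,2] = 'chest'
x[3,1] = 'quality'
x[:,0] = ['orange', 'drawing', 'understanding', 'quality']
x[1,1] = 'perception'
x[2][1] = 'warning'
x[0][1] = 'son'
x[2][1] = 'warning'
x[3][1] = 'quality'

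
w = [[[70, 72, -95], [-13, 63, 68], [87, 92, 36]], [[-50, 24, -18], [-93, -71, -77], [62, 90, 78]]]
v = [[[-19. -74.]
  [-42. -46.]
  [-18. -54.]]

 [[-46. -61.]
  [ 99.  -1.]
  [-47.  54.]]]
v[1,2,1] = 54.0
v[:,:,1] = [[-74.0, -46.0, -54.0], [-61.0, -1.0, 54.0]]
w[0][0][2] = -95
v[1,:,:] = [[-46.0, -61.0], [99.0, -1.0], [-47.0, 54.0]]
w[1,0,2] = -18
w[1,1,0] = -93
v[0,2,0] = -18.0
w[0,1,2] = 68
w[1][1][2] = -77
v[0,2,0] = -18.0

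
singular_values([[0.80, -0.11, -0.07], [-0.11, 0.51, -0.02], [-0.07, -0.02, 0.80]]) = [0.88, 0.76, 0.47]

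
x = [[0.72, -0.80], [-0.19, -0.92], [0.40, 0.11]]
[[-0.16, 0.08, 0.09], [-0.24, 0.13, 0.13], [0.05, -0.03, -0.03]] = x@[[0.05, -0.03, -0.03], [0.25, -0.13, -0.14]]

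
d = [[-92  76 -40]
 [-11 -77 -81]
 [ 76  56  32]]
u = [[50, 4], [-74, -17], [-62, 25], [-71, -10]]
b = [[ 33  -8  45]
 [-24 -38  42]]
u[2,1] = 25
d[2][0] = 76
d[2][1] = 56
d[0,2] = -40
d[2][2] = 32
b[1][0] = -24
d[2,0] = 76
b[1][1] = -38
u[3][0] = -71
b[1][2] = 42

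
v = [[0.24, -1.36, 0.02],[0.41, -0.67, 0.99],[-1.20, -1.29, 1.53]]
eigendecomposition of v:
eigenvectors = [[(-0.59+0j), (-0.59-0j), 0.34+0.00j], [-0.20+0.55j, (-0.2-0.55j), (-0.33+0j)], [(-0.56+0j), (-0.56-0j), -0.88+0.00j]]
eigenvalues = [(-0.2+1.27j), (-0.2-1.27j), (1.51+0j)]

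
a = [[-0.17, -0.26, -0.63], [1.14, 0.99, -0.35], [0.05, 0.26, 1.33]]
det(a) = 0.00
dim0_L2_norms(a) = [1.15, 1.06, 1.51]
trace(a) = 2.15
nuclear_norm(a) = 3.08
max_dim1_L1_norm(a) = 2.48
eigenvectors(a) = [[(-0.67+0j), (-0+0.2j), -0.00-0.20j], [0.73+0.00j, 0.87+0.00j, 0.87-0.00j], [-0.12+0.00j, -0.22-0.40j, (-0.22+0.4j)]]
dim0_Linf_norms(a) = [1.14, 0.99, 1.33]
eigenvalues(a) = [0j, (1.07+0.43j), (1.07-0.43j)]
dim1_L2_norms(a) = [0.7, 1.55, 1.36]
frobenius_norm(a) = 2.18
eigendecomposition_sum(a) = [[0j, 0.00+0.00j, 0j], [-0.00-0.00j, (-0+0j), (-0+0j)], [0j, 0j, 0j]] + [[-0.09+0.13j, (-0.13+0.11j), -0.32-0.04j],[(0.57+0.36j), (0.5+0.55j), (-0.17+1.35j)],[(0.02-0.35j), 0.13-0.36j, (0.66-0.26j)]] + [[-0.09-0.13j, (-0.13-0.11j), -0.32+0.04j], [(0.57-0.36j), (0.5-0.55j), (-0.17-1.35j)], [(0.02+0.35j), 0.13+0.36j, (0.66+0.26j)]]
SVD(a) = [[-0.00, -0.46, 0.89], [0.97, 0.21, 0.11], [-0.24, 0.86, 0.45]] @ diag([1.5621072607228885, 1.5147336996890428, 0.001650764422232197]) @ [[0.70, 0.58, -0.42], [0.24, 0.37, 0.90], [0.67, -0.73, 0.12]]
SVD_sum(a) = [[-0.0, -0.00, 0.00], [1.06, 0.87, -0.64], [-0.26, -0.22, 0.16]] + [[-0.17,  -0.26,  -0.63], [0.08,  0.12,  0.29], [0.31,  0.48,  1.17]] + [[0.00, -0.00, 0.00], [0.0, -0.00, 0.0], [0.00, -0.0, 0.00]]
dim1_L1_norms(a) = [1.06, 2.48, 1.64]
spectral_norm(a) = 1.56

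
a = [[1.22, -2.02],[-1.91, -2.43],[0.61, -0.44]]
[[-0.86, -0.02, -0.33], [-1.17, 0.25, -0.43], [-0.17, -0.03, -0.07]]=a @ [[0.04, -0.08, 0.01], [0.45, -0.04, 0.17]]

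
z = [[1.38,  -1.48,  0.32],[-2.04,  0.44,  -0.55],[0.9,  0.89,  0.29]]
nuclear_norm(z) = 4.38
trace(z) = 2.11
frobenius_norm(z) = 3.25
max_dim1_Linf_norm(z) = 2.04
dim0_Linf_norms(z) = [2.04, 1.48, 0.55]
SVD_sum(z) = [[1.68,-0.74,0.44], [-1.88,0.83,-0.49], [0.46,-0.20,0.12]] + [[-0.3, -0.74, -0.12], [-0.16, -0.39, -0.06], [0.44, 1.09, 0.17]] + [[0.00, 0.0, -0.0], [0.00, 0.00, -0.0], [0.00, 0.00, -0.00]]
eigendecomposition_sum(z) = [[1.81, -0.99, 0.46], [-1.63, 0.90, -0.42], [0.07, -0.04, 0.02]] + [[-0.43, -0.49, -0.14], [-0.41, -0.46, -0.13], [0.83, 0.93, 0.27]] + [[0.00, 0.00, 0.00], [0.00, 0.00, 0.0], [-0.0, -0.0, -0.00]]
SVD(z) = [[-0.65, -0.54, 0.53], [0.73, -0.28, 0.62], [-0.18, 0.79, 0.58]] @ diag([2.879841523387954, 1.4992040404699287, 0.0002126245208056572]) @ [[-0.89, 0.39, -0.23], [0.37, 0.92, 0.14], [0.27, 0.04, -0.96]]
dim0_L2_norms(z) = [2.62, 1.78, 0.7]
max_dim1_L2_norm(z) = 2.16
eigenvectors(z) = [[0.74,-0.43,-0.27], [-0.67,-0.4,-0.04], [0.03,0.81,0.96]]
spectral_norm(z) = 2.88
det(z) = 0.00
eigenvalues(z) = [2.73, -0.62, -0.0]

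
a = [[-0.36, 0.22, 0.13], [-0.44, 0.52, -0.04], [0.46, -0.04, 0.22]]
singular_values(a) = [0.88, 0.34, 0.17]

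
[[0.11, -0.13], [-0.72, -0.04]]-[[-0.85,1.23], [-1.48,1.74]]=[[0.96, -1.36], [0.76, -1.78]]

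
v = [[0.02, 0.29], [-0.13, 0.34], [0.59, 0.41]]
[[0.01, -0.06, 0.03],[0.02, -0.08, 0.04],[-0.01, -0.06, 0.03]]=v @ [[-0.04, 0.05, -0.03], [0.03, -0.21, 0.11]]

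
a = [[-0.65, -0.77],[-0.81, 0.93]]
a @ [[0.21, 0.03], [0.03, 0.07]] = [[-0.16, -0.07], [-0.14, 0.04]]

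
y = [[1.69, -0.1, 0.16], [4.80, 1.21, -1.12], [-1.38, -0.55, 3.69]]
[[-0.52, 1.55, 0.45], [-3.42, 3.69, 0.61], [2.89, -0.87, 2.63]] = y @ [[-0.40,0.89,0.21], [-0.76,-0.45,0.47], [0.52,0.03,0.86]]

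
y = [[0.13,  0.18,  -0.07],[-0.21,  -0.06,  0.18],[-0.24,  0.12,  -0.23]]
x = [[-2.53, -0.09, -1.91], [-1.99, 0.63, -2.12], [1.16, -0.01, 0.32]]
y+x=[[-2.40, 0.09, -1.98], [-2.20, 0.57, -1.94], [0.92, 0.11, 0.09]]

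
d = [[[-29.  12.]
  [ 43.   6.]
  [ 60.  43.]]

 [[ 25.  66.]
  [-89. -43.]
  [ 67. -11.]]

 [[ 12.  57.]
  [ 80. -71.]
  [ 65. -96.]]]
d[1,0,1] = 66.0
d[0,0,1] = 12.0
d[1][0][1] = 66.0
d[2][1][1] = -71.0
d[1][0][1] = 66.0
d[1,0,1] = 66.0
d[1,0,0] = 25.0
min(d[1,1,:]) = -89.0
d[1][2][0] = 67.0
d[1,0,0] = 25.0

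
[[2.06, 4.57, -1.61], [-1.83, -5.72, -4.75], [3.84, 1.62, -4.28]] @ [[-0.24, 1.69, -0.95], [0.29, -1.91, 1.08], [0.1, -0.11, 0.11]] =[[0.67, -5.07, 2.80], [-1.69, 8.35, -4.96], [-0.88, 3.87, -2.37]]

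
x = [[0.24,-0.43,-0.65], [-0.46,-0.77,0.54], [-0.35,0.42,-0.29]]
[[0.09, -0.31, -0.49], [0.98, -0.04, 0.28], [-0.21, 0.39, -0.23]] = x@ [[-0.53, -0.61, 0.13],[-0.81, 0.4, 0.08],[0.20, -0.02, 0.75]]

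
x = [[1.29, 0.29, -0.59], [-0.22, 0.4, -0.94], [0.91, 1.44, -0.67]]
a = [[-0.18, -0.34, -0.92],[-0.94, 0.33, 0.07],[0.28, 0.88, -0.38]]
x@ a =[[-0.67, -0.86, -0.94], [-0.6, -0.62, 0.59], [-1.7, -0.42, -0.48]]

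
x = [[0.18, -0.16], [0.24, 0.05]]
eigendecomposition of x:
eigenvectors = [[0.21+0.60j, 0.21-0.60j], [(0.77+0j), (0.77-0j)]]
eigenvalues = [(0.12+0.18j), (0.12-0.18j)]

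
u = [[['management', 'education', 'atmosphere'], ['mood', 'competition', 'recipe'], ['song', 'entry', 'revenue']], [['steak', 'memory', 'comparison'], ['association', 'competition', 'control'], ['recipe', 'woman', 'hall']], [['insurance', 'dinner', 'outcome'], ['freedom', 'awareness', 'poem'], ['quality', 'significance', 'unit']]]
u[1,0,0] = 'steak'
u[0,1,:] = ['mood', 'competition', 'recipe']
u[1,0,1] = 'memory'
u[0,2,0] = 'song'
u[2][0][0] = 'insurance'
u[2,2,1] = 'significance'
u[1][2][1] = 'woman'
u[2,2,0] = 'quality'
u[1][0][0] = 'steak'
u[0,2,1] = 'entry'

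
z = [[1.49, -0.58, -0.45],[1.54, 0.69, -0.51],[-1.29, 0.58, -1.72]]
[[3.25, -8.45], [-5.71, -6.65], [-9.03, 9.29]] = z @ [[0.29, -5.32], [-6.94, 1.58], [2.69, -0.88]]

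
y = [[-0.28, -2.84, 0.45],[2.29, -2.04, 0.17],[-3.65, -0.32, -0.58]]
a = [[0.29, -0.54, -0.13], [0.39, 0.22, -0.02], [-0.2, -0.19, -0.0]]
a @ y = [[-0.84, 0.32, 0.11], [0.47, -1.55, 0.22], [-0.38, 0.96, -0.12]]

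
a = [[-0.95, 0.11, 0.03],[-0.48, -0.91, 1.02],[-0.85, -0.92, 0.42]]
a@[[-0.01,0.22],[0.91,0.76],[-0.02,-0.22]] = [[0.11, -0.13], [-0.84, -1.02], [-0.84, -0.98]]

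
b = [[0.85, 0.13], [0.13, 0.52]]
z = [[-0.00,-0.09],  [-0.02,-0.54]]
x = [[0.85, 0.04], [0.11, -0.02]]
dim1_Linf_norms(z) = [0.09, 0.54]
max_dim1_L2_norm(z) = 0.54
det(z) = -0.00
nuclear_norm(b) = 1.37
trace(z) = -0.54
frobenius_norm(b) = 1.01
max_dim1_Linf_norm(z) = 0.54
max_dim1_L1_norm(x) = 0.89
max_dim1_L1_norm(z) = 0.56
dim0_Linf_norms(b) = [0.85, 0.52]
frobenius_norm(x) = 0.86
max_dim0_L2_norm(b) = 0.86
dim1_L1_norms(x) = [0.89, 0.13]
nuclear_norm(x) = 0.88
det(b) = 0.43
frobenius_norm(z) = 0.55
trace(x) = 0.83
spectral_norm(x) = 0.86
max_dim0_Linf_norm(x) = 0.85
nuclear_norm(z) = 0.55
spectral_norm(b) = 0.90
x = z + b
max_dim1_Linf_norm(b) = 0.85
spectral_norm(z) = 0.55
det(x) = -0.02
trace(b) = 1.37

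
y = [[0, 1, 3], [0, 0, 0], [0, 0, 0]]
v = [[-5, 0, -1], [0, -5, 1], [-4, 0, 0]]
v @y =[[0, -5, -15], [0, 0, 0], [0, -4, -12]]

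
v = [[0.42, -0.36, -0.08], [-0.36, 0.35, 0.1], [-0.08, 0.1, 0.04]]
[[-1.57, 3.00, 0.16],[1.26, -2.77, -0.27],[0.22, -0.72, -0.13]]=v @ [[-3.07, 2.78, -3.22], [2.06, -5.2, -4.68], [-5.71, 0.48, 2.11]]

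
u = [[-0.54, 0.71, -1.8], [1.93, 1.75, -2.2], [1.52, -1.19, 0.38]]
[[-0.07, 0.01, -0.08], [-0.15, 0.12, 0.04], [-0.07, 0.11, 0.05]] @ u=[[-0.06,0.06,0.07], [0.37,0.06,0.02], [0.33,0.08,-0.1]]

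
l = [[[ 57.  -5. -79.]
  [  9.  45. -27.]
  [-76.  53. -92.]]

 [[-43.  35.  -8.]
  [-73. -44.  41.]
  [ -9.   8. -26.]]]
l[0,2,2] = -92.0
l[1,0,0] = -43.0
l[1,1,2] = 41.0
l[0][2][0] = -76.0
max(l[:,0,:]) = 57.0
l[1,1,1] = -44.0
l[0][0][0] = 57.0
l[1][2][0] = -9.0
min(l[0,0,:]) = -79.0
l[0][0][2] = -79.0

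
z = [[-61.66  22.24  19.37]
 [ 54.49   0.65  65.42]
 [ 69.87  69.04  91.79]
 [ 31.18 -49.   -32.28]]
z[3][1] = -49.0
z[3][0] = 31.18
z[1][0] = 54.49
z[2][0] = 69.87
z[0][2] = 19.37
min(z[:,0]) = -61.66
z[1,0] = 54.49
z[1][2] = 65.42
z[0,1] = 22.24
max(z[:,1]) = 69.04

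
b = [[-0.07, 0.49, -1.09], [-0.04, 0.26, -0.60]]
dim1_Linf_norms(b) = [1.09, 0.6]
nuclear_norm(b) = 1.37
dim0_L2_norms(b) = [0.08, 0.55, 1.24]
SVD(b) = [[-0.88, -0.48], [-0.48, 0.88]] @ diag([1.364638134005822, 0.007922323971451832]) @ [[0.06, -0.41, 0.91],[-0.19, -0.9, -0.39]]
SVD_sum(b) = [[-0.07, 0.49, -1.09], [-0.04, 0.27, -0.60]] + [[0.00, 0.0, 0.00],[-0.00, -0.01, -0.00]]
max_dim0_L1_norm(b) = 1.69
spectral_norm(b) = 1.36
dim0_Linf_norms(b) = [0.07, 0.49, 1.09]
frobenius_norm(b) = 1.36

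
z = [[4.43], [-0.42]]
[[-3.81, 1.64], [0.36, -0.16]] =z@[[-0.86,0.37]]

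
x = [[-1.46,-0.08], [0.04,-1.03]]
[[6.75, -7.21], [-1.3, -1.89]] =x @ [[-4.68, 4.83], [1.08, 2.02]]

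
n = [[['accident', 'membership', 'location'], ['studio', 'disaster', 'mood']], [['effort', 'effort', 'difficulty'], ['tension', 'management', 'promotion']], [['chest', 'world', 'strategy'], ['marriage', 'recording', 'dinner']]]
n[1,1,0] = 'tension'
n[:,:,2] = [['location', 'mood'], ['difficulty', 'promotion'], ['strategy', 'dinner']]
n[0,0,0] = 'accident'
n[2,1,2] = 'dinner'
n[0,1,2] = 'mood'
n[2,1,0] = 'marriage'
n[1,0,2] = 'difficulty'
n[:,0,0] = ['accident', 'effort', 'chest']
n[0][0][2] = 'location'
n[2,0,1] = 'world'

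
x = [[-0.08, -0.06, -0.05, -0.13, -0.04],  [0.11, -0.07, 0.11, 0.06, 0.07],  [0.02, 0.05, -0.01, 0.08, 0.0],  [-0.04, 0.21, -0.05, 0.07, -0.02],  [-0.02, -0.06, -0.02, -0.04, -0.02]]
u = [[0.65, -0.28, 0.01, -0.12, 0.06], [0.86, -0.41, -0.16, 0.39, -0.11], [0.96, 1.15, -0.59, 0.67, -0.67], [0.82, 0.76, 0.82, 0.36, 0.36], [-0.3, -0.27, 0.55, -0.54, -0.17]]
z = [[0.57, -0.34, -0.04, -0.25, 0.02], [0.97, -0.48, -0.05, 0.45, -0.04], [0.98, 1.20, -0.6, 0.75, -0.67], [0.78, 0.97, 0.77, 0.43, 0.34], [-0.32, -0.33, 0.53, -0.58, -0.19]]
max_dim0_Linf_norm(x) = 0.21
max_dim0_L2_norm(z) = 1.71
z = x + u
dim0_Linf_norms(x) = [0.11, 0.21, 0.11, 0.13, 0.07]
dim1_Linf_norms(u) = [0.65, 0.86, 1.15, 0.82, 0.55]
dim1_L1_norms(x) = [0.36, 0.42, 0.16, 0.39, 0.16]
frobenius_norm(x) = 0.37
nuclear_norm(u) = 5.41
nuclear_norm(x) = 0.57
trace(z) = -0.27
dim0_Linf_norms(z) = [0.98, 1.2, 0.77, 0.75, 0.67]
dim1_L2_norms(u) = [0.72, 1.05, 1.87, 1.48, 0.89]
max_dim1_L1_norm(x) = 0.42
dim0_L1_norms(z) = [3.62, 3.32, 1.99, 2.46, 1.26]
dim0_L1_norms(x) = [0.27, 0.45, 0.24, 0.38, 0.15]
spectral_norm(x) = 0.27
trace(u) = -0.16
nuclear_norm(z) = 5.72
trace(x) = -0.11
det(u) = -0.46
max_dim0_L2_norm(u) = 1.69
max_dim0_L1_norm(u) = 3.59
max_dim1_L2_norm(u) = 1.87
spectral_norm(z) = 2.34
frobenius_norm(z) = 2.99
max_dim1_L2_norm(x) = 0.23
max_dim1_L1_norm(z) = 4.2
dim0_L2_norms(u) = [1.69, 1.49, 1.16, 1.02, 0.79]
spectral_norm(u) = 2.20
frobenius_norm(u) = 2.84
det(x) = 0.00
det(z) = -0.69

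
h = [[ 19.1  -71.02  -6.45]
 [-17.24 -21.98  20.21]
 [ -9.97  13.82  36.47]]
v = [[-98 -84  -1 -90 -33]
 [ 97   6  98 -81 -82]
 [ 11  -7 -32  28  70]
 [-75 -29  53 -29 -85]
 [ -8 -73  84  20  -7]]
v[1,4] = -82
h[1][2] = 20.21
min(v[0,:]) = -98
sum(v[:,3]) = -152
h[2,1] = 13.82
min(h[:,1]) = -71.02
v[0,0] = -98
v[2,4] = 70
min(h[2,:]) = -9.97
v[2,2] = -32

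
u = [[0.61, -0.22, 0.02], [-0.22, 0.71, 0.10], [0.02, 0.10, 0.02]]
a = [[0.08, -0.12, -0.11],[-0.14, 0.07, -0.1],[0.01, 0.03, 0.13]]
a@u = [[0.07, -0.11, -0.01], [-0.10, 0.07, 0.00], [0.0, 0.03, 0.01]]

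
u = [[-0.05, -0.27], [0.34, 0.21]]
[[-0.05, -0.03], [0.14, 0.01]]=u @ [[0.35, -0.05], [0.11, 0.12]]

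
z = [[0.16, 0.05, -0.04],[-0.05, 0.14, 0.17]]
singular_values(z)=[0.23, 0.16]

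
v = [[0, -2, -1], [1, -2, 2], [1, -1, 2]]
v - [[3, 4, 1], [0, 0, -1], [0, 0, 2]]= [[-3, -6, -2], [1, -2, 3], [1, -1, 0]]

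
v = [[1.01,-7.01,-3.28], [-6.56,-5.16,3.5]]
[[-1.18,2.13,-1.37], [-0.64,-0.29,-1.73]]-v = [[-2.19, 9.14, 1.91],[5.92, 4.87, -5.23]]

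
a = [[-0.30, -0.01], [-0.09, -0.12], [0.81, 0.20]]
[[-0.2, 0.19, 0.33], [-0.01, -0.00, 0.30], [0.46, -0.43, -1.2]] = a @[[0.67, -0.66, -1.05], [-0.39, 0.51, -1.74]]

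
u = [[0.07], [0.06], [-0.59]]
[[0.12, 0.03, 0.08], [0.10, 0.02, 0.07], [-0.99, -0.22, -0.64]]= u@[[1.68, 0.38, 1.09]]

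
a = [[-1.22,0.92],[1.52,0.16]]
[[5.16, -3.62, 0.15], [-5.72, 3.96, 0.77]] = a@[[-3.82, 2.65, 0.43], [0.54, -0.42, 0.73]]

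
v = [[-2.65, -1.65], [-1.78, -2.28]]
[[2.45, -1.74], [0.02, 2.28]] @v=[[-3.4,  -0.08], [-4.11,  -5.23]]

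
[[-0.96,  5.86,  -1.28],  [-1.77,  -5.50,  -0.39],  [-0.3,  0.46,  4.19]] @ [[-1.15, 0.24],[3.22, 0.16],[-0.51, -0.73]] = [[20.63, 1.64],[-15.48, -1.02],[-0.31, -3.06]]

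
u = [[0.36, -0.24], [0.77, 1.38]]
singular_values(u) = [1.58, 0.43]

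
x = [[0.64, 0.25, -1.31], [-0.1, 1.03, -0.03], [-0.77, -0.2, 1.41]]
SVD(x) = [[-0.67, 0.01, 0.74], [-0.08, -1.00, -0.05], [0.74, -0.09, 0.67]] @ diag([2.196745223128985, 1.026353570333738, 0.04368951044787697]) @ [[-0.45, -0.18, 0.87], [0.17, -0.98, -0.11], [-0.88, -0.10, -0.47]]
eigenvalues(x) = [-0.05, 2.09, 1.04]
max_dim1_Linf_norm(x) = 1.41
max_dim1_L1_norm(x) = 2.38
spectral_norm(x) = 2.20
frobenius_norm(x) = 2.43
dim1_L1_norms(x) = [2.2, 1.16, 2.38]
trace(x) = 3.08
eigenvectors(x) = [[0.87,0.67,0.14], [0.09,-0.04,-0.96], [0.48,-0.74,-0.23]]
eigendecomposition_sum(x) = [[-0.03,  0.00,  -0.03], [-0.0,  0.00,  -0.00], [-0.02,  0.00,  -0.02]] + [[0.66,0.40,-1.3], [-0.04,-0.03,0.08], [-0.74,-0.45,1.45]] + [[0.01, -0.15, 0.02], [-0.06, 1.06, -0.11], [-0.01, 0.25, -0.03]]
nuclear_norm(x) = 3.27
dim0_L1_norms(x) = [1.51, 1.48, 2.75]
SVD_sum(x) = [[0.67, 0.26, -1.29],  [0.07, 0.03, -0.14],  [-0.73, -0.29, 1.41]] + [[0.00, -0.01, -0.0], [-0.18, 1.00, 0.11], [-0.02, 0.09, 0.01]] + [[-0.03,-0.00,-0.02],  [0.00,0.0,0.00],  [-0.03,-0.00,-0.01]]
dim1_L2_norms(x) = [1.48, 1.04, 1.62]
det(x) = -0.10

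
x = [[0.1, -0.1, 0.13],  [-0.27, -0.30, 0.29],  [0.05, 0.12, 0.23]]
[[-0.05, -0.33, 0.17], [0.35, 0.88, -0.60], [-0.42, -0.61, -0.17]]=x @ [[-0.73, -3.06, 2.08], [-1.4, -1.39, -0.68], [-0.92, -1.24, -0.82]]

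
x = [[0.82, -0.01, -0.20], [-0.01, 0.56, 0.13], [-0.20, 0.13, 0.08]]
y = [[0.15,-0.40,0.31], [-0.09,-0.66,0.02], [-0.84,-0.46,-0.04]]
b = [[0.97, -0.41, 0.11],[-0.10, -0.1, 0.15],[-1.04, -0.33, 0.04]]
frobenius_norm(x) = 1.05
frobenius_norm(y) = 1.28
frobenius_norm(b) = 1.53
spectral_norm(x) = 0.88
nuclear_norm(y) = 1.94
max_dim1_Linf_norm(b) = 1.04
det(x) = 0.00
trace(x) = 1.46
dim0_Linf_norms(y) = [0.84, 0.66, 0.31]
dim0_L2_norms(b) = [1.43, 0.54, 0.19]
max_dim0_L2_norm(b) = 1.43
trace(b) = 0.91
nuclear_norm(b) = 2.10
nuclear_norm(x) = 1.46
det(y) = -0.15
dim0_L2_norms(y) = [0.86, 0.9, 0.31]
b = y + x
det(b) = 0.10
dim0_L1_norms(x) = [1.03, 0.7, 0.41]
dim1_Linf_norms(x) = [0.82, 0.56, 0.2]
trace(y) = -0.55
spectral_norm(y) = 1.08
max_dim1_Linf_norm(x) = 0.82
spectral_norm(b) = 1.43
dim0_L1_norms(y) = [1.08, 1.52, 0.37]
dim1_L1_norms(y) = [0.86, 0.77, 1.34]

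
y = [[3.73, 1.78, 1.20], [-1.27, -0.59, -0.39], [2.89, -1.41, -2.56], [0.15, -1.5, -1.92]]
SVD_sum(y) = [[3.66, 0.41, -0.49], [-1.25, -0.14, 0.17], [2.98, 0.34, -0.40], [0.23, 0.03, -0.03]] + [[0.07, 1.37, 1.69],  [-0.02, -0.45, -0.56],  [-0.09, -1.75, -2.16],  [-0.08, -1.53, -1.89]] + [[-0.0, 0.00, -0.0],[-0.0, 0.0, -0.00],[0.00, -0.0, 0.00],[-0.0, 0.00, -0.00]]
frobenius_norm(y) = 6.59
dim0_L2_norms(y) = [4.89, 2.78, 3.44]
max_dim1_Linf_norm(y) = 3.73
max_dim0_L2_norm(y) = 4.89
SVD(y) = [[-0.75,0.5,0.43], [0.25,-0.16,0.60], [-0.61,-0.64,-0.33], [-0.05,-0.56,0.58]] @ diag([4.9611659398423535, 4.344413765428824, 0.001245833330894365]) @ [[-0.98, -0.11, 0.13], [0.03, 0.63, 0.78], [-0.17, 0.77, -0.62]]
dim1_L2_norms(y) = [4.3, 1.45, 4.11, 2.44]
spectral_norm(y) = 4.96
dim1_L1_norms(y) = [6.71, 2.25, 6.86, 3.57]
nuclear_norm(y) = 9.31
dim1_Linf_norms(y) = [3.73, 1.27, 2.89, 1.92]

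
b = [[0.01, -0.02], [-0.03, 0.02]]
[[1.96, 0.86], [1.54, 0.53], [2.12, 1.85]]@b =[[-0.01,  -0.02], [-0.0,  -0.02], [-0.03,  -0.01]]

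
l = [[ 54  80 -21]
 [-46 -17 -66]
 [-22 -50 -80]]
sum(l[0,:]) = 113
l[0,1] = 80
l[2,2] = -80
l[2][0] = -22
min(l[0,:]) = -21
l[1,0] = -46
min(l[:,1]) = -50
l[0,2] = -21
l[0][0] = 54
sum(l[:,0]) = -14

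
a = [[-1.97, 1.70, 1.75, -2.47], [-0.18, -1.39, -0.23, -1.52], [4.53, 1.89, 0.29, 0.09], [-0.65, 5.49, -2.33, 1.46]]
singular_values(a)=[6.59, 5.04, 3.48, 1.28]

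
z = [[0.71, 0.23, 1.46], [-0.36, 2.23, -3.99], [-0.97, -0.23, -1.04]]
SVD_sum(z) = [[0.2,-0.54,1.19], [-0.69,1.87,-4.1], [-0.15,0.40,-0.89]] + [[0.64, 0.67, 0.2], [0.34, 0.35, 0.1], [-0.70, -0.73, -0.22]] + [[-0.13, 0.10, 0.07],  [-0.01, 0.01, 0.01],  [-0.12, 0.10, 0.07]]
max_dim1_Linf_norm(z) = 3.99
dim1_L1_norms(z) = [2.4, 6.58, 2.24]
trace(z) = 1.90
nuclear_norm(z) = 6.59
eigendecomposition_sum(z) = [[(0.33+0.58j), 0.04-0.01j, 0.80+0.35j],  [(-0.56-0.36j), (-0.04+0.03j), (-0.86+0.06j)],  [(-0.45-0.17j), (-0.02+0.02j), -0.61+0.17j]] + [[0.33-0.58j,0.04+0.01j,0.80-0.35j], [(-0.56+0.36j),-0.04-0.03j,-0.86-0.06j], [(-0.45+0.17j),-0.02-0.02j,-0.61-0.17j]] + [[(0.05-0j), (0.14-0j), -0.14-0.00j], [(0.75-0j), (2.3-0j), (-2.26-0j)], [(-0.06+0j), -0.19+0.00j, 0.18+0.00j]]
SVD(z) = [[-0.27, -0.64, 0.72], [0.94, -0.34, 0.06], [0.20, 0.69, 0.69]] @ diag([4.848349493389858, 1.4896416683425322, 0.24713334433861475]) @ [[-0.15, 0.41, -0.9], [-0.67, -0.71, -0.21], [-0.72, 0.58, 0.38]]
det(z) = 1.78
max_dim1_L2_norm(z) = 4.59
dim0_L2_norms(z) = [1.25, 2.25, 4.37]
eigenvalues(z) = [(-0.32+0.78j), (-0.32-0.78j), (2.53+0j)]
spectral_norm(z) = 4.85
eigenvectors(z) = [[0.63+0.00j, 0.63-0.00j, (-0.06+0j)],[(-0.56+0.29j), (-0.56-0.29j), -0.99+0.00j],[-0.36+0.29j, (-0.36-0.29j), 0.08+0.00j]]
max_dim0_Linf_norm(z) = 3.99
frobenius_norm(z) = 5.08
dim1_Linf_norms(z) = [1.46, 3.99, 1.04]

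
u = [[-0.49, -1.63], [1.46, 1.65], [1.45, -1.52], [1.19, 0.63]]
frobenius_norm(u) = 3.74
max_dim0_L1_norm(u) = 5.43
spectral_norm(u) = 3.01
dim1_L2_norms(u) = [1.7, 2.2, 2.1, 1.35]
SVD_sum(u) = [[-0.81, -1.46], [1.04, 1.88], [-0.30, -0.55], [0.55, 0.99]] + [[0.32, -0.17], [0.42, -0.23], [1.75, -0.97], [0.64, -0.36]]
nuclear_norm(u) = 5.23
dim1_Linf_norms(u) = [1.63, 1.65, 1.52, 1.19]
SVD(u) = [[0.55, -0.16], [-0.71, -0.22], [0.21, -0.90], [-0.37, -0.33]] @ diag([3.0095557814363008, 2.218011271031627]) @ [[-0.48, -0.87], [-0.87, 0.48]]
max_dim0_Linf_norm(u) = 1.65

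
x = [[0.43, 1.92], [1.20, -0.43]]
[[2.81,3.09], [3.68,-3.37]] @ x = [[4.92, 4.07], [-2.46, 8.51]]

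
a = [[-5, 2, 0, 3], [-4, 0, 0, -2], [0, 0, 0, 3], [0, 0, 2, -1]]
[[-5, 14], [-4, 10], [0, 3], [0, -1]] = a @[[1, -3], [0, -2], [0, 0], [0, 1]]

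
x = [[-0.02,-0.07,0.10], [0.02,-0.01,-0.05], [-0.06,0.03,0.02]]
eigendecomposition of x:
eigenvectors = [[-0.75+0.00j, (-0.75-0j), (0.63+0j)], [0.27+0.20j, (0.27-0.2j), 0.64+0.00j], [-0.02-0.57j, (-0.02+0.57j), (0.43+0j)]]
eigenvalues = [(0.01+0.09j), (0.01-0.09j), (-0.02+0j)]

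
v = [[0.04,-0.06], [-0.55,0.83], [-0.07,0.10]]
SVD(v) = [[-0.07, -0.06], [0.99, -0.13], [0.12, 0.99]] @ diag([1.005728800461305, 0.0030951450150645773]) @ [[-0.55, 0.83], [-0.83, -0.55]]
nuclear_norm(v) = 1.01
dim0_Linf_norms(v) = [0.55, 0.83]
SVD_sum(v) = [[0.04, -0.06], [-0.55, 0.83], [-0.07, 0.1]] + [[0.00, 0.00], [0.0, 0.0], [-0.00, -0.00]]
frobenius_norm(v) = 1.01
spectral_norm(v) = 1.01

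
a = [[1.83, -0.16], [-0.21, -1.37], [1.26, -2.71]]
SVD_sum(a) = [[0.50, -0.9], [0.53, -0.96], [1.45, -2.61]] + [[1.33, 0.74], [-0.74, -0.41], [-0.19, -0.10]]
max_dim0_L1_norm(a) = 4.24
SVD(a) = [[-0.31,0.87], [-0.33,-0.48], [-0.89,-0.12]] @ diag([3.338261403534499, 1.755907401223617]) @ [[-0.49,0.87], [0.87,0.49]]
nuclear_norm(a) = 5.09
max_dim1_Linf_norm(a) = 2.71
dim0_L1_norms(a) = [3.3, 4.24]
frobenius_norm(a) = 3.77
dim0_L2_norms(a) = [2.23, 3.04]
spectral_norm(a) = 3.34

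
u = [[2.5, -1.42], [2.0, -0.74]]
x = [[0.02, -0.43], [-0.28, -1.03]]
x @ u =[[-0.81,0.29],[-2.76,1.16]]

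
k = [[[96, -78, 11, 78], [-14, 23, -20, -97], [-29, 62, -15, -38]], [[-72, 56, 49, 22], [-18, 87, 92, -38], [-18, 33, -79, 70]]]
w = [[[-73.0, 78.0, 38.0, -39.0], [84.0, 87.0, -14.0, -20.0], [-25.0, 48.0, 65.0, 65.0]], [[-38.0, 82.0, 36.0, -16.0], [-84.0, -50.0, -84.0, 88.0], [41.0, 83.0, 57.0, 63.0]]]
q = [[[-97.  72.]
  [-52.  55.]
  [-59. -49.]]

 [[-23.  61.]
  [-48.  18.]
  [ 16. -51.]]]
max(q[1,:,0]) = 16.0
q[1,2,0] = 16.0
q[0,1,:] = [-52.0, 55.0]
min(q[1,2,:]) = -51.0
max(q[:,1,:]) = 55.0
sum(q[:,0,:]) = 13.0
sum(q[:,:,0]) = -263.0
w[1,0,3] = -16.0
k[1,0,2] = 49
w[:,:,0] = [[-73.0, 84.0, -25.0], [-38.0, -84.0, 41.0]]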